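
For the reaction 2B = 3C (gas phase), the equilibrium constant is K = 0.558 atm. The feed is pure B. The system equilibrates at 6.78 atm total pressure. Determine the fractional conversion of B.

Let X = conversion of B (basis 1 mol B); extent of reaction ξ = 0.5X.
Moles: n_B = 1 − X; n_C = 1.5X.
Total moles n_T = 1 + 0.5X.
y_i = n_i/n_T, p_i = y_i·P. K = p_C^3 / (p_B^2).
Equating to 0.558 atm and solving on 0 < X < 1: X = 0.249.

X = 0.249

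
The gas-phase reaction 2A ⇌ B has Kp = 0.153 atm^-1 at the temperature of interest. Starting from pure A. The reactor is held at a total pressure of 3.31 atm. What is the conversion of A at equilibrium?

Let X = conversion of A (basis 1 mol A); extent of reaction ξ = 0.5X.
Species balance: n_A = 1 − X; n_B = 0.5X.
n_T = Σnᵢ = 1 − 0.5X.
Mole fractions y_i = n_i/n_T; Kp = p_B / (p_A^2) with p_i = y_i·P.
Equating to 0.153 atm^-1 and solving on 0 < X < 1: X = 0.425.

X = 0.425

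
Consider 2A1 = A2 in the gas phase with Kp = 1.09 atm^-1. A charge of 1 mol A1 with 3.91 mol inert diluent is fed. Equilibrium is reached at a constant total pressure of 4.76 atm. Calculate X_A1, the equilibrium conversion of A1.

X = 0.518

Basis: 1 mol A1 initially; let X = conversion of A1. Extent ξ = 0.5X.
Mole table: n_A1 = 1 − X; n_A2 = 0.5X; n_I = 3.91 (inert).
n_T = Σnᵢ = 4.91 − 0.5X.
y_i = n_i/n_T, p_i = y_i·P. Kp = p_A2 / (p_A1^2).
Equating to 1.09 atm^-1 and solving on 0 < X < 1: X = 0.518.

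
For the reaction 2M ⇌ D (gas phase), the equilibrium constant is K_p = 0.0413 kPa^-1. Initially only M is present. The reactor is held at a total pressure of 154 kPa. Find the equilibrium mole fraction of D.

Take 1 mol M as basis and let X be its fractional conversion, so ξ = 0.5X.
Mole table: n_M = 1 − X; n_D = 0.5X.
Summing: n_T = 1 − 0.5X.
y_i = n_i/n_T, p_i = y_i·P. K_p = p_D / (p_M^2).
Equating to 0.0413 kPa^-1 and solving on 0 < X < 1: X = 0.806.
Then n_D = 0.403, n_T = 0.597, so y_D = 0.674.

y_D = 0.674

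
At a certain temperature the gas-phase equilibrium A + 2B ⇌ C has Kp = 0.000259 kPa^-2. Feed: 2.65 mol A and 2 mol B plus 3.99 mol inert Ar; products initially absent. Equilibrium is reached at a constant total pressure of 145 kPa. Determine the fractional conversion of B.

Basis: 2 mol B initially; let X = conversion of B. Extent ξ = X.
At extent ξ: n_A = 2.65 − X; n_B = 2 − 2X; n_C = X; n_I = 3.99 (inert).
n_T = Σnᵢ = 8.64 − 2X.
y_i = n_i/n_T, p_i = y_i·P. Kp = p_C / (p_A p_B^2).
Setting this equal to 0.000259 kPa^-2 and taking the physical root (0 < X < 1) gives X = 0.343.

X = 0.343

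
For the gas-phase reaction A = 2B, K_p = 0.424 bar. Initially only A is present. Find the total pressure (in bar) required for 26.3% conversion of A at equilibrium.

Basis: 1 mol A initially; let X = conversion of A. Extent ξ = X.
Species balance: n_A = 1 − X; n_B = 2X.
Summing: n_T = 1 + X.
K_p = p_B^2 / (p_A) with p_i = (n_i/n_T)·P.
At X = 0.263: the mole-fraction product g(X) = Π y_i^ν_i = 0.2972. Since K_p = g(X)·P^{1}, P = (K_p/g)^(1/1) = (0.424/0.2972)^(1/1) = 1.43 bar.

P = 1.43 bar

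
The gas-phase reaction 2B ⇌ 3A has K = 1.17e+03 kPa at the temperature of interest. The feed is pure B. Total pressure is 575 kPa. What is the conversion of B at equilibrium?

Basis: 1 mol B initially; let X = conversion of B. Extent ξ = 0.5X.
At extent ξ: n_B = 1 − X; n_A = 1.5X.
Summing: n_T = 1 + 0.5X.
With p_i = (n_i/n_T)P, K = p_A^3 / (p_B^2).
Equating to 1.17e+03 kPa and solving on 0 < X < 1: X = 0.543.

X = 0.543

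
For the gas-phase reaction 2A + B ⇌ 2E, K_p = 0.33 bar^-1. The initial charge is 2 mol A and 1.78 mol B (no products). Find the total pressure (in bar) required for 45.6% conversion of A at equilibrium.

P = 5.35 bar

Basis: 2 mol A initially; let X = conversion of A. Extent ξ = X.
Species balance: n_A = 2 − 2X; n_B = 1.78 − X; n_E = 2X.
Summing: n_T = 3.78 − X.
K_p = p_E^2 / (p_A^2 p_B) with p_i = (n_i/n_T)·P.
At X = 0.456: the mole-fraction product g(X) = Π y_i^ν_i = 1.764. Since K_p = g(X)·P^{-1}, P = (g/K_p)^(1/1) = (1.764/0.33)^(1/1) = 5.35 bar.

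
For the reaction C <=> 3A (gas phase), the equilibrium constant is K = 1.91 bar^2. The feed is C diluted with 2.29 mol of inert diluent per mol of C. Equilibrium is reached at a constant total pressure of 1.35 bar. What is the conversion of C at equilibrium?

X = 0.656

Let X = conversion of C (basis 1 mol C); extent of reaction ξ = X.
Moles: n_C = 1 − X; n_A = 3X; n_I = 2.29 (inert).
Total moles n_T = 3.29 + 2X.
With p_i = (n_i/n_T)P, K = p_A^3 / (p_C).
Substituting and setting equal to 1.91 bar^2 gives a polynomial in X; the root in (0,1) is X = 0.656.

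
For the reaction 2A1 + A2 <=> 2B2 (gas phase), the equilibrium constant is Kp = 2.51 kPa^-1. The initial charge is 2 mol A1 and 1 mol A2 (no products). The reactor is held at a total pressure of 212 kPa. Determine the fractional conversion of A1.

Take 2 mol A1 as basis and let X be its fractional conversion, so ξ = X.
Species balance: n_A1 = 2 − 2X; n_A2 = 1 − X; n_B2 = 2X.
Total moles n_T = 3 − X.
y_i = n_i/n_T, p_i = y_i·P. Kp = p_B2^2 / (p_A1^2 p_A2).
Equating to 2.51 kPa^-1 and solving on 0 < X < 1: X = 0.856.

X = 0.856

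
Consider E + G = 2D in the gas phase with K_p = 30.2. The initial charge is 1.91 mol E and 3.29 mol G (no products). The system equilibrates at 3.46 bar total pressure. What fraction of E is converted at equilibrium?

Basis: 1.91 mol E initially; let X = conversion of E. Extent ξ = 1.91X.
Mole table: n_E = 1.91 − 1.91X; n_G = 3.29 − 1.91X; n_D = 3.82X.
n_T stays at 5.2 (no change in mole number).
With p_i = (n_i/n_T)P, K_p = p_D^2 / (p_E p_G).
Substituting and setting equal to 30.2 gives a polynomial in X; the root in (0,1) is X = 0.879.

X = 0.879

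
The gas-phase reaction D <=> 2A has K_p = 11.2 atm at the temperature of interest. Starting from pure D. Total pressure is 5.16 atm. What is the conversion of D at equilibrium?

X = 0.593

Basis: 1 mol D initially; let X = conversion of D. Extent ξ = X.
Moles: n_D = 1 − X; n_A = 2X.
Total moles n_T = 1 + X.
With p_i = (n_i/n_T)P, K_p = p_A^2 / (p_D).
Equating to 11.2 atm and solving on 0 < X < 1: X = 0.593.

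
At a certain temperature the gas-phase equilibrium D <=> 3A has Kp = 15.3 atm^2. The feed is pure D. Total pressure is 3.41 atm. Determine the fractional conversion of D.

Let X = conversion of D (basis 1 mol D); extent of reaction ξ = X.
Moles: n_D = 1 − X; n_A = 3X.
Total moles n_T = 1 + 2X.
y_i = n_i/n_T, p_i = y_i·P. Kp = p_A^3 / (p_D).
Equating to 15.3 atm^2 and solving on 0 < X < 1: X = 0.459.

X = 0.459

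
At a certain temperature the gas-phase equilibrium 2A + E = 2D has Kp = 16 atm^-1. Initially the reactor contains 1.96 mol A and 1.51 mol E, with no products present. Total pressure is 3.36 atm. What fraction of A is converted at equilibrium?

Let X = conversion of A (basis 1.96 mol A); extent of reaction ξ = 0.98X.
At extent ξ: n_A = 1.96 − 1.96X; n_E = 1.51 − 0.98X; n_D = 1.96X.
Total moles n_T = 3.47 − 0.98X.
Mole fractions y_i = n_i/n_T; Kp = p_D^2 / (p_A^2 p_E) with p_i = y_i·P.
This yields a degree-3 equation in X; solving on (0,1), X = 0.793.

X = 0.793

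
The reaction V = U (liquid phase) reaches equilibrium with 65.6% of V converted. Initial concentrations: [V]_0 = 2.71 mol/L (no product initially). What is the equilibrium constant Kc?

Kc = 1.91

Let X = conversion of V.
Concentrations: [V] = 2.71 − 2.71X; [U] = 2.71X.
At X = 0.656: [V] = 0.932, [U] = 1.78.
Kc = [U] / ([V]) = 1.91.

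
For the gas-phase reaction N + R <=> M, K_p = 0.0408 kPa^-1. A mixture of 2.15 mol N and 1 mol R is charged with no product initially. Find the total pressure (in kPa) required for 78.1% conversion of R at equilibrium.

P = 151 kPa

Take 1 mol R as basis and let X be its fractional conversion, so ξ = X.
Species balance: n_N = 2.15 − X; n_R = 1 − X; n_M = X.
Total moles n_T = 3.15 − X.
K_p = p_M / (p_N p_R) with p_i = (n_i/n_T)·P.
At X = 0.781: the mole-fraction product g(X) = Π y_i^ν_i = 6.171. Since K_p = g(X)·P^{-1}, P = (g/K_p)^(1/1) = (6.171/0.0408)^(1/1) = 151 kPa.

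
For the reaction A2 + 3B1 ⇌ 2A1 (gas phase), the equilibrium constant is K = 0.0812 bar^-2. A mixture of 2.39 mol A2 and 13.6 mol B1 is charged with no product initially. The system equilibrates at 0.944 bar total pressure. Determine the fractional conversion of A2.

Let X = conversion of A2 (basis 2.39 mol A2); extent of reaction ξ = 2.39X.
Moles: n_A2 = 2.39 − 2.39X; n_B1 = 13.6 − 7.17X; n_A1 = 4.78X.
Total moles n_T = 16 − 4.78X.
Mole fractions y_i = n_i/n_T; K = p_A1^2 / (p_A2 p_B1^3) with p_i = y_i·P.
This yields a degree-4 equation in X; solving on (0,1), X = 0.216.

X = 0.216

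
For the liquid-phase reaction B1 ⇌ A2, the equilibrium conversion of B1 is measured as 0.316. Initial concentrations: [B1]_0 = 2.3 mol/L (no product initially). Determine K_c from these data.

Let X = conversion of B1.
Concentrations: [B1] = 2.3 − 2.3X; [A2] = 2.3X.
At X = 0.316: [B1] = 1.57, [A2] = 0.727.
K_c = [A2] / ([B1]) = 0.462.

K_c = 0.462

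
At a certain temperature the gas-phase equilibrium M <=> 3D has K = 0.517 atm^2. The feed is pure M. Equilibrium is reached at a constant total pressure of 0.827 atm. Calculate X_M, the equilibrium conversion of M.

Take 1 mol M as basis and let X be its fractional conversion, so ξ = X.
Moles: n_M = 1 − X; n_D = 3X.
Summing: n_T = 1 + 2X.
With p_i = (n_i/n_T)P, K = p_D^3 / (p_M).
This yields a degree-3 equation in X; solving on (0,1), X = 0.377.

X = 0.377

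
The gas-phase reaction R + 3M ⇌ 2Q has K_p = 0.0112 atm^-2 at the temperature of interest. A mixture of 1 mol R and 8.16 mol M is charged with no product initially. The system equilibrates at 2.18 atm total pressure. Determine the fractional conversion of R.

X = 0.236

Basis: 1 mol R initially; let X = conversion of R. Extent ξ = X.
At extent ξ: n_R = 1 − X; n_M = 8.16 − 3X; n_Q = 2X.
Summing: n_T = 9.16 − 2X.
With p_i = (n_i/n_T)P, K_p = p_Q^2 / (p_R p_M^3).
Substituting and setting equal to 0.0112 atm^-2 gives a polynomial in X; the root in (0,1) is X = 0.236.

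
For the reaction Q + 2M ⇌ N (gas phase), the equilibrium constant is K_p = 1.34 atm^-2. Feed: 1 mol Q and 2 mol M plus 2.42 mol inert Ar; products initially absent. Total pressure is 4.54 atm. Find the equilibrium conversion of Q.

X = 0.547

Take 1 mol Q as basis and let X be its fractional conversion, so ξ = X.
Species balance: n_Q = 1 − X; n_M = 2 − 2X; n_N = X; n_I = 2.42 (inert).
Summing: n_T = 5.42 − 2X.
Mole fractions y_i = n_i/n_T; K_p = p_N / (p_Q p_M^2) with p_i = y_i·P.
Setting this equal to 1.34 atm^-2 and taking the physical root (0 < X < 1) gives X = 0.547.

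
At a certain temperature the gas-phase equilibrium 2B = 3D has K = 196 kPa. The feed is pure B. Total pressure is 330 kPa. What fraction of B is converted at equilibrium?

Take 1 mol B as basis and let X be its fractional conversion, so ξ = 0.5X.
At extent ξ: n_B = 1 − X; n_D = 1.5X.
n_T = Σnᵢ = 1 + 0.5X.
y_i = n_i/n_T, p_i = y_i·P. K = p_D^3 / (p_B^2).
Setting this equal to 196 kPa and taking the physical root (0 < X < 1) gives X = 0.417.

X = 0.417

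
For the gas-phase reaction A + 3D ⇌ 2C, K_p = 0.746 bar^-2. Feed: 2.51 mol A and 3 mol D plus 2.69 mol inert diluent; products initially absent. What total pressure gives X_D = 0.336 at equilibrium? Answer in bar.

Let X = conversion of D (basis 3 mol D); extent of reaction ξ = X.
Mole table: n_A = 2.51 − X; n_D = 3 − 3X; n_C = 2X; n_I = 2.69 (inert).
Summing: n_T = 8.2 − 2X.
K_p = p_C^2 / (p_A p_D^3) with p_i = (n_i/n_T)·P.
At X = 0.336: the mole-fraction product g(X) = Π y_i^ν_i = 1.489. Since K_p = g(X)·P^{-2}, P = (g/K_p)^(1/2) = (1.489/0.746)^(1/2) = 1.41 bar.

P = 1.41 bar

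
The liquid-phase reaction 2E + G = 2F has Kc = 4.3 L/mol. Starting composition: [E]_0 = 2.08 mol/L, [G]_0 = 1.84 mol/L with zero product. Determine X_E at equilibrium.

Let X = conversion of E; extent ξ = 2.08X/2 mol/L.
Concentrations: [E] = 2.08 − 2.08X; [G] = 1.84 − 1.04X; [F] = 2.08X.
Kc = [F]^2 / ([E]^2 [G]).
This equals 4.3 at X = 0.687 (the root in 0 < X < 1).

X = 0.687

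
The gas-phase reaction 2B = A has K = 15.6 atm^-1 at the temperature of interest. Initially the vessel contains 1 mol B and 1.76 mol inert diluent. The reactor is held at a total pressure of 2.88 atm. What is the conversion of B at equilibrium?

X = 0.851

Take 1 mol B as basis and let X be its fractional conversion, so ξ = 0.5X.
At extent ξ: n_B = 1 − X; n_A = 0.5X; n_I = 1.76 (inert).
Summing: n_T = 2.76 − 0.5X.
Mole fractions y_i = n_i/n_T; K = p_A / (p_B^2) with p_i = y_i·P.
Equating to 15.6 atm^-1 and solving on 0 < X < 1: X = 0.851.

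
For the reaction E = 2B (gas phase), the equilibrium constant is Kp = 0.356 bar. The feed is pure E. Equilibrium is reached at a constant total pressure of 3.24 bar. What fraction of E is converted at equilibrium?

X = 0.164

Let X = conversion of E (basis 1 mol E); extent of reaction ξ = X.
Moles: n_E = 1 − X; n_B = 2X.
n_T = Σnᵢ = 1 + X.
With p_i = (n_i/n_T)P, Kp = p_B^2 / (p_E).
Equating to 0.356 bar and solving on 0 < X < 1: X = 0.164.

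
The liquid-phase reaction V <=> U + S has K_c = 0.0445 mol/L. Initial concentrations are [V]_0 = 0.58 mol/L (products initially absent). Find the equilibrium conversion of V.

Let X = conversion of V; extent ξ = 0.58·X mol/L.
Concentrations: [V] = 0.58 − 0.58X; [U] = 0.58X; [S] = 0.58X.
K_c = [U] [S] / ([V]).
Solving K_c = 0.0445 for X ∈ (0,1): X = 0.241.

X = 0.241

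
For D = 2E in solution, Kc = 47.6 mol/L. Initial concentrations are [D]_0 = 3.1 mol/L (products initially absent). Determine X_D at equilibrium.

Let X = conversion of D; extent ξ = 3.1·X mol/L.
Concentrations: [D] = 3.1 − 3.1X; [E] = 6.2X.
Kc = [E]^2 / ([D]).
Equating to 47.6 mol/L: the physical root is X = 0.823.

X = 0.823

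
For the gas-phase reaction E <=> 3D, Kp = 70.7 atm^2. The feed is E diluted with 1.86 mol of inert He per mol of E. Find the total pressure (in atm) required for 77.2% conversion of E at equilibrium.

P = 5.02 atm

Basis: 1 mol E initially; let X = conversion of E. Extent ξ = X.
Moles: n_E = 1 − X; n_D = 3X; n_I = 1.86 (inert).
Total moles n_T = 2.86 + 2X.
Kp = p_D^3 / (p_E) with p_i = (n_i/n_T)·P.
At X = 0.772: the mole-fraction product g(X) = Π y_i^ν_i = 2.809. Since Kp = g(X)·P^{2}, P = (Kp/g)^(1/2) = (70.7/2.809)^(1/2) = 5.02 atm.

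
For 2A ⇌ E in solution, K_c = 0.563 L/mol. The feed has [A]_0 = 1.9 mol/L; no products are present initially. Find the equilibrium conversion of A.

Let X = conversion of A; extent ξ = 1.9X/2 mol/L.
Concentrations: [A] = 1.9 − 1.9X; [E] = 0.95X.
K_c = [E] / ([A]^2).
Solving K_c = 0.563 for X ∈ (0,1): X = 0.511.

X = 0.511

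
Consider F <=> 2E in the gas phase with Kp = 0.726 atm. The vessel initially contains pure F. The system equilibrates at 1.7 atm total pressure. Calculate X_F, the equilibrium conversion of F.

X = 0.311

Let X = conversion of F (basis 1 mol F); extent of reaction ξ = X.
Species balance: n_F = 1 − X; n_E = 2X.
n_T = Σnᵢ = 1 + X.
Mole fractions y_i = n_i/n_T; Kp = p_E^2 / (p_F) with p_i = y_i·P.
Setting this equal to 0.726 atm and taking the physical root (0 < X < 1) gives X = 0.311.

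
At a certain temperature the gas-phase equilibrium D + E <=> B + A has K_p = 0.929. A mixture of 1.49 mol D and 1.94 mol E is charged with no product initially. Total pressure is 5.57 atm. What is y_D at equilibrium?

y_D = 0.193

Let X = conversion of D (basis 1.49 mol D); extent of reaction ξ = 1.49X.
Species balance: n_D = 1.49 − 1.49X; n_E = 1.94 − 1.49X; n_B = 1.49X; n_A = 1.49X.
n_T stays at 3.43 (no change in mole number).
With p_i = (n_i/n_T)P, K_p = p_B p_A / (p_D p_E).
Equating to 0.929 and solving on 0 < X < 1: X = 0.555.
Then n_D = 0.663, n_T = 3.43, so y_D = 0.193.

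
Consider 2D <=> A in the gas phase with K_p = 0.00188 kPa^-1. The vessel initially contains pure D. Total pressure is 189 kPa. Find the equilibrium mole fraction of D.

y_D = 0.782

Let X = conversion of D (basis 1 mol D); extent of reaction ξ = 0.5X.
At extent ξ: n_D = 1 − X; n_A = 0.5X.
Total moles n_T = 1 − 0.5X.
With p_i = (n_i/n_T)P, K_p = p_A / (p_D^2).
Setting this equal to 0.00188 kPa^-1 and taking the physical root (0 < X < 1) gives X = 0.357.
Then n_D = 0.643, n_T = 0.821, so y_D = 0.782.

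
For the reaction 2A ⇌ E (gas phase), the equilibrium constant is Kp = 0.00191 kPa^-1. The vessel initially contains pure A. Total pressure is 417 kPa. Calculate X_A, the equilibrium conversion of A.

X = 0.511

Basis: 1 mol A initially; let X = conversion of A. Extent ξ = 0.5X.
At extent ξ: n_A = 1 − X; n_E = 0.5X.
Total moles n_T = 1 − 0.5X.
With p_i = (n_i/n_T)P, Kp = p_E / (p_A^2).
Setting this equal to 0.00191 kPa^-1 and taking the physical root (0 < X < 1) gives X = 0.511.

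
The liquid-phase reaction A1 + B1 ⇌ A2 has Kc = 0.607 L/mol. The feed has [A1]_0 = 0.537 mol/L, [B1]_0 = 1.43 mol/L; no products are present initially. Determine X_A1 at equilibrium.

X = 0.422

Let X = conversion of A1; extent ξ = 0.537·X mol/L.
Concentrations: [A1] = 0.537 − 0.537X; [B1] = 1.43 − 0.537X; [A2] = 0.537X.
Kc = [A2] / ([A1] [B1]).
Setting equal to 0.607 and solving for X on (0,1) gives X = 0.422.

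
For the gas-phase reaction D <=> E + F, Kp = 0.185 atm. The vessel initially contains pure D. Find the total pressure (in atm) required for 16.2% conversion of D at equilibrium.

P = 6.86 atm

Take 1 mol D as basis and let X be its fractional conversion, so ξ = X.
Moles: n_D = 1 − X; n_E = X; n_F = X.
n_T = Σnᵢ = 1 + X.
Kp = p_E p_F / (p_D) with p_i = (n_i/n_T)·P.
At X = 0.162: the mole-fraction product g(X) = Π y_i^ν_i = 0.02695. Since Kp = g(X)·P^{1}, P = (Kp/g)^(1/1) = (0.185/0.02695)^(1/1) = 6.86 atm.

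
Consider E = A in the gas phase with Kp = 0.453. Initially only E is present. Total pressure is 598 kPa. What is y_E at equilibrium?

y_E = 0.688

Let X = conversion of E (basis 1 mol E); extent of reaction ξ = X.
Mole table: n_E = 1 − X; n_A = X.
Since Δν = 0, n_T = 1 throughout.
With p_i = (n_i/n_T)P, Kp = p_A / (p_E).
Equating to 0.453 and solving on 0 < X < 1: X = 0.312.
Then n_E = 0.688, n_T = 1, so y_E = 0.688.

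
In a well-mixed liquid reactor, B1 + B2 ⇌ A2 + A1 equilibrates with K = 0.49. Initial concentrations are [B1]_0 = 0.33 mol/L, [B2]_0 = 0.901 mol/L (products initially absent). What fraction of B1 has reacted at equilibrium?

Let X = conversion of B1; extent ξ = 0.33·X mol/L.
Concentrations: [B1] = 0.33 − 0.33X; [B2] = 0.901 − 0.33X; [A2] = 0.33X; [A1] = 0.33X.
K = [A2] [A1] / ([B1] [B2]).
Setting equal to 0.49 and solving for X on (0,1) gives X = 0.623.

X = 0.623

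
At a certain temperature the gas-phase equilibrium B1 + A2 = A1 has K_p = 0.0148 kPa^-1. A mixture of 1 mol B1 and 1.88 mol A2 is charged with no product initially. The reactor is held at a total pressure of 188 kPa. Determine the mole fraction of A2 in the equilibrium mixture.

Take 1 mol B1 as basis and let X be its fractional conversion, so ξ = X.
Moles: n_B1 = 1 − X; n_A2 = 1.88 − X; n_A1 = X.
Total moles n_T = 2.88 − X.
y_i = n_i/n_T, p_i = y_i·P. K_p = p_A1 / (p_B1 p_A2).
Substituting and setting equal to 0.0148 kPa^-1 gives a polynomial in X; the root in (0,1) is X = 0.609.
Then n_A2 = 1.27, n_T = 2.27, so y_A2 = 0.560.

y_A2 = 0.560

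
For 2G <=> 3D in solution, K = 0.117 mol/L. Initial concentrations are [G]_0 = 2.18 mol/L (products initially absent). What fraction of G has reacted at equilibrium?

X = 0.214

Let X = conversion of G; extent ξ = 2.18X/2 mol/L.
Concentrations: [G] = 2.18 − 2.18X; [D] = 3.27X.
K = [D]^3 / ([G]^2).
Setting equal to 0.117 and solving for X on (0,1) gives X = 0.214.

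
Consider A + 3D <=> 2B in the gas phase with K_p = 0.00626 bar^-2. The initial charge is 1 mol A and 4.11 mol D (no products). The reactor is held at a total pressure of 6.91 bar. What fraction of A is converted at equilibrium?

X = 0.294

Basis: 1 mol A initially; let X = conversion of A. Extent ξ = X.
Moles: n_A = 1 − X; n_D = 4.11 − 3X; n_B = 2X.
n_T = Σnᵢ = 5.11 − 2X.
y_i = n_i/n_T, p_i = y_i·P. K_p = p_B^2 / (p_A p_D^3).
Equating to 0.00626 bar^-2 and solving on 0 < X < 1: X = 0.294.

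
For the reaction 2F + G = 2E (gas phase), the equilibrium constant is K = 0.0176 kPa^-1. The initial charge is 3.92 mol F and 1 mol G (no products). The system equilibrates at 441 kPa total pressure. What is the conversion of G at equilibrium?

X = 0.773

Take 1 mol G as basis and let X be its fractional conversion, so ξ = X.
Moles: n_F = 3.92 − 2X; n_G = 1 − X; n_E = 2X.
Summing: n_T = 4.92 − X.
Mole fractions y_i = n_i/n_T; K = p_E^2 / (p_F^2 p_G) with p_i = y_i·P.
Equating to 0.0176 kPa^-1 and solving on 0 < X < 1: X = 0.773.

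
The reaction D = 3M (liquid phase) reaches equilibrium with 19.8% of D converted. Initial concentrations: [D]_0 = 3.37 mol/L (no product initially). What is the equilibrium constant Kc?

Kc = 2.97 (mol/L)^2

Let X = conversion of D.
Concentrations: [D] = 3.37 − 3.37X; [M] = 10.1X.
At X = 0.198: [D] = 2.7, [M] = 2.
Kc = [M]^3 / ([D]) = 2.97 (mol/L)^2.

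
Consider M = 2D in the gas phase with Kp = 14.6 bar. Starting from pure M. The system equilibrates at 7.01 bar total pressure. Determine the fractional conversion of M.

X = 0.585

Basis: 1 mol M initially; let X = conversion of M. Extent ξ = X.
Moles: n_M = 1 − X; n_D = 2X.
n_T = Σnᵢ = 1 + X.
With p_i = (n_i/n_T)P, Kp = p_D^2 / (p_M).
This yields a degree-2 equation in X; solving on (0,1), X = 0.585.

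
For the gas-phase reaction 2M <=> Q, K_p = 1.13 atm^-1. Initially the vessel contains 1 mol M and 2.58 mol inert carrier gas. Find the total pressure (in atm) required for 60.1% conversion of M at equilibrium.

P = 5.48 atm

Take 1 mol M as basis and let X be its fractional conversion, so ξ = 0.5X.
Mole table: n_M = 1 − X; n_Q = 0.5X; n_I = 2.58 (inert).
n_T = Σnᵢ = 3.58 − 0.5X.
K_p = p_Q / (p_M^2) with p_i = (n_i/n_T)·P.
At X = 0.601: the mole-fraction product g(X) = Π y_i^ν_i = 6.19. Since K_p = g(X)·P^{-1}, P = (g/K_p)^(1/1) = (6.19/1.13)^(1/1) = 5.48 atm.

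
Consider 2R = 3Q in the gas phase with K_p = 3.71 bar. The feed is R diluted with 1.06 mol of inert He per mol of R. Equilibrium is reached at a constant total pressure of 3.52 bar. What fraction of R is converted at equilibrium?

X = 0.538

Let X = conversion of R (basis 1 mol R); extent of reaction ξ = 0.5X.
Moles: n_R = 1 − X; n_Q = 1.5X; n_I = 1.06 (inert).
Total moles n_T = 2.06 + 0.5X.
With p_i = (n_i/n_T)P, K_p = p_Q^3 / (p_R^2).
Substituting and setting equal to 3.71 bar gives a polynomial in X; the root in (0,1) is X = 0.538.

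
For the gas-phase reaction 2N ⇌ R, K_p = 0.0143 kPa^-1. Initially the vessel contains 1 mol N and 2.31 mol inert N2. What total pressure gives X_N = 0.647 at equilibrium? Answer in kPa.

P = 542 kPa

Let X = conversion of N (basis 1 mol N); extent of reaction ξ = 0.5X.
Mole table: n_N = 1 − X; n_R = 0.5X; n_I = 2.31 (inert).
n_T = Σnᵢ = 3.31 − 0.5X.
K_p = p_R / (p_N^2) with p_i = (n_i/n_T)·P.
At X = 0.647: the mole-fraction product g(X) = Π y_i^ν_i = 7.753. Since K_p = g(X)·P^{-1}, P = (g/K_p)^(1/1) = (7.753/0.0143)^(1/1) = 542 kPa.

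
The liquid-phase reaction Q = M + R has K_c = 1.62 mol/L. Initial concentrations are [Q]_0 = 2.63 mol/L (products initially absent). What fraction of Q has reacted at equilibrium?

X = 0.535

Let X = conversion of Q; extent ξ = 2.63·X mol/L.
Concentrations: [Q] = 2.63 − 2.63X; [M] = 2.63X; [R] = 2.63X.
K_c = [M] [R] / ([Q]).
Equating to 1.62 mol/L: the physical root is X = 0.535.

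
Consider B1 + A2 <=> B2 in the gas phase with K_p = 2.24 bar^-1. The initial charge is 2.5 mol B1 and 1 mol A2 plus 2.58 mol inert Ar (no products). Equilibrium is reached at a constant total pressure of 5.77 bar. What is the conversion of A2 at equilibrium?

Basis: 1 mol A2 initially; let X = conversion of A2. Extent ξ = X.
Moles: n_B1 = 2.5 − X; n_A2 = 1 − X; n_B2 = X; n_I = 2.58 (inert).
Total moles n_T = 6.08 − X.
y_i = n_i/n_T, p_i = y_i·P. K_p = p_B2 / (p_B1 p_A2).
This yields a degree-2 equation in X; solving on (0,1), X = 0.806.

X = 0.806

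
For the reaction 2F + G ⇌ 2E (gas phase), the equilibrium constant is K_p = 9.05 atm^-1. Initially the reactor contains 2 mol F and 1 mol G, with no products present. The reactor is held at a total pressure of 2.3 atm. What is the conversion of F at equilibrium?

Basis: 2 mol F initially; let X = conversion of F. Extent ξ = X.
Species balance: n_F = 2 − 2X; n_G = 1 − X; n_E = 2X.
Total moles n_T = 3 − X.
y_i = n_i/n_T, p_i = y_i·P. K_p = p_E^2 / (p_F^2 p_G).
Equating to 9.05 atm^-1 and solving on 0 < X < 1: X = 0.640.

X = 0.640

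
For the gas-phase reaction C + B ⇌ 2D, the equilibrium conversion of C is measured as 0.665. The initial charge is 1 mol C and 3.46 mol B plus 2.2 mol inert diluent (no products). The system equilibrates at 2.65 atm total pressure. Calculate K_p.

K_p = 1.89

Take 1 mol C as basis and let X be its fractional conversion, so ξ = X.
Moles: n_C = 1 − X; n_B = 3.46 − X; n_D = 2X; n_I = 2.2 (inert).
n_T stays at 6.66 (no change in mole number).
At X = 0.665: n_C = 0.335, n_B = 2.79, n_D = 1.33, n_T = 6.66.
p_i = (n_i/n_T)·P. K_p = p_D^2 / (p_C p_B) = 1.89.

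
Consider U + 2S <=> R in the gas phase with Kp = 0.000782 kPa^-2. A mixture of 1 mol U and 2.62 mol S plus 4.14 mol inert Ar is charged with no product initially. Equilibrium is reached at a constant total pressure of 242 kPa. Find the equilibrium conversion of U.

Let X = conversion of U (basis 1 mol U); extent of reaction ξ = X.
At extent ξ: n_U = 1 − X; n_S = 2.62 − 2X; n_R = X; n_I = 4.14 (inert).
Total moles n_T = 7.76 − 2X.
y_i = n_i/n_T, p_i = y_i·P. Kp = p_R / (p_U p_S^2).
Setting this equal to 0.000782 kPa^-2 and taking the physical root (0 < X < 1) gives X = 0.654.

X = 0.654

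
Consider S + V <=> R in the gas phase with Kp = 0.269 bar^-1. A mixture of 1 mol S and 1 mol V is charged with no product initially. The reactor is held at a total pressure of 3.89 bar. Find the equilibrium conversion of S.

X = 0.301

Take 1 mol S as basis and let X be its fractional conversion, so ξ = X.
At extent ξ: n_S = 1 − X; n_V = 1 − X; n_R = X.
Summing: n_T = 2 − X.
With p_i = (n_i/n_T)P, Kp = p_R / (p_S p_V).
Setting this equal to 0.269 bar^-1 and taking the physical root (0 < X < 1) gives X = 0.301.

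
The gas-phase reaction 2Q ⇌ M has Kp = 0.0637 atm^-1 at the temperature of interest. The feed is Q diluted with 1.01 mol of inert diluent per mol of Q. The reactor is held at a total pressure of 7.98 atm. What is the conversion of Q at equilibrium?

Take 1 mol Q as basis and let X be its fractional conversion, so ξ = 0.5X.
At extent ξ: n_Q = 1 − X; n_M = 0.5X; n_I = 1.01 (inert).
Summing: n_T = 2.01 − 0.5X.
With p_i = (n_i/n_T)P, Kp = p_M / (p_Q^2).
Setting this equal to 0.0637 atm^-1 and taking the physical root (0 < X < 1) gives X = 0.281.

X = 0.281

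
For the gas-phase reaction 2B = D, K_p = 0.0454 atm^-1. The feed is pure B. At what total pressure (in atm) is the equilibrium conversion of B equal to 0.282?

P = 5.17 atm

Basis: 1 mol B initially; let X = conversion of B. Extent ξ = 0.5X.
At extent ξ: n_B = 1 − X; n_D = 0.5X.
Summing: n_T = 1 − 0.5X.
K_p = p_D / (p_B^2) with p_i = (n_i/n_T)·P.
At X = 0.282: the mole-fraction product g(X) = Π y_i^ν_i = 0.2349. Since K_p = g(X)·P^{-1}, P = (g/K_p)^(1/1) = (0.2349/0.0454)^(1/1) = 5.17 atm.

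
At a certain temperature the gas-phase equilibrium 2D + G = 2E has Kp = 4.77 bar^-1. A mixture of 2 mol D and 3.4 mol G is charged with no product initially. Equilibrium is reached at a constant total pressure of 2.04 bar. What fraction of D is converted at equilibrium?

Basis: 2 mol D initially; let X = conversion of D. Extent ξ = X.
At extent ξ: n_D = 2 − 2X; n_G = 3.4 − X; n_E = 2X.
Summing: n_T = 5.4 − X.
y_i = n_i/n_T, p_i = y_i·P. Kp = p_E^2 / (p_D^2 p_G).
Substituting and setting equal to 4.77 bar^-1 gives a polynomial in X; the root in (0,1) is X = 0.703.

X = 0.703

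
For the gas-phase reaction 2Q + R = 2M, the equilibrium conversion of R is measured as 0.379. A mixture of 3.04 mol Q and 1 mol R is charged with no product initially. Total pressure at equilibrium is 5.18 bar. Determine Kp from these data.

Take 1 mol R as basis and let X be its fractional conversion, so ξ = X.
Species balance: n_Q = 3.04 − 2X; n_R = 1 − X; n_M = 2X.
Summing: n_T = 4.04 − X.
At X = 0.379: n_Q = 2.28, n_R = 0.621, n_M = 0.758, n_T = 3.66.
p_i = (n_i/n_T)·P. Kp = p_M^2 / (p_Q^2 p_R) = 0.126 bar^-1.

Kp = 0.126 bar^-1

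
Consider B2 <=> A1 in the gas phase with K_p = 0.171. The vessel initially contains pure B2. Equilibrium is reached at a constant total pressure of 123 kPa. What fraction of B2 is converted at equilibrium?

X = 0.146

Take 1 mol B2 as basis and let X be its fractional conversion, so ξ = X.
Moles: n_B2 = 1 − X; n_A1 = X.
Since Δν = 0, n_T = 1 throughout.
Mole fractions y_i = n_i/n_T; K_p = p_A1 / (p_B2) with p_i = y_i·P.
Substituting and setting equal to 0.171 gives a polynomial in X; the root in (0,1) is X = 0.146.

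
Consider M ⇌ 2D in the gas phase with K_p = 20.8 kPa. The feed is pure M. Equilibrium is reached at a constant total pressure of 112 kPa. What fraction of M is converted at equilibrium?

Let X = conversion of M (basis 1 mol M); extent of reaction ξ = X.
At extent ξ: n_M = 1 − X; n_D = 2X.
Summing: n_T = 1 + X.
Mole fractions y_i = n_i/n_T; K_p = p_D^2 / (p_M) with p_i = y_i·P.
Substituting and setting equal to 20.8 kPa gives a polynomial in X; the root in (0,1) is X = 0.211.

X = 0.211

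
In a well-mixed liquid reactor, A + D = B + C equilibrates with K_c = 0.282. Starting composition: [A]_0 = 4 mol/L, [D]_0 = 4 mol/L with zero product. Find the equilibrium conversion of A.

Let X = conversion of A; extent ξ = 4·X mol/L.
Concentrations: [A] = 4 − 4X; [D] = 4 − 4X; [B] = 4X; [C] = 4X.
K_c = [B] [C] / ([A] [D]).
Setting equal to 0.282 and solving for X on (0,1) gives X = 0.347.

X = 0.347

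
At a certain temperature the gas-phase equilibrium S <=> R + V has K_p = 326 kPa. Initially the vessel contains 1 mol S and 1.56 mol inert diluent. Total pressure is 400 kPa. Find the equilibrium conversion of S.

X = 0.778

Take 1 mol S as basis and let X be its fractional conversion, so ξ = X.
Species balance: n_S = 1 − X; n_R = X; n_V = X; n_I = 1.56 (inert).
Summing: n_T = 2.56 + X.
Mole fractions y_i = n_i/n_T; K_p = p_R p_V / (p_S) with p_i = y_i·P.
Equating to 326 kPa and solving on 0 < X < 1: X = 0.778.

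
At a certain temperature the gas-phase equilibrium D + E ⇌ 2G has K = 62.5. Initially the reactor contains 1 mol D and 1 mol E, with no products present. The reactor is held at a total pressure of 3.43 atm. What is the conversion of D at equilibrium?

Basis: 1 mol D initially; let X = conversion of D. Extent ξ = X.
At extent ξ: n_D = 1 − X; n_E = 1 − X; n_G = 2X.
n_T stays at 2 (no change in mole number).
Mole fractions y_i = n_i/n_T; K = p_G^2 / (p_D p_E) with p_i = y_i·P.
Setting this equal to 62.5 and taking the physical root (0 < X < 1) gives X = 0.798.

X = 0.798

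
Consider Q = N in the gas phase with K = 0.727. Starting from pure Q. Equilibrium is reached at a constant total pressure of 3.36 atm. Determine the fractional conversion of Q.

X = 0.421

Basis: 1 mol Q initially; let X = conversion of Q. Extent ξ = X.
Mole table: n_Q = 1 − X; n_N = X.
n_T stays at 1 (no change in mole number).
y_i = n_i/n_T, p_i = y_i·P. K = p_N / (p_Q).
Setting this equal to 0.727 and taking the physical root (0 < X < 1) gives X = 0.421.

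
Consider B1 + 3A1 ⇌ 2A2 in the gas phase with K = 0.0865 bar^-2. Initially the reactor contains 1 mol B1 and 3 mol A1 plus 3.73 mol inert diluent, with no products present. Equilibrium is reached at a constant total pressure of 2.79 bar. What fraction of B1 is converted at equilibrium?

X = 0.190

Basis: 1 mol B1 initially; let X = conversion of B1. Extent ξ = X.
Moles: n_B1 = 1 − X; n_A1 = 3 − 3X; n_A2 = 2X; n_I = 3.73 (inert).
Total moles n_T = 7.73 − 2X.
Mole fractions y_i = n_i/n_T; K = p_A2^2 / (p_B1 p_A1^3) with p_i = y_i·P.
Setting this equal to 0.0865 bar^-2 and taking the physical root (0 < X < 1) gives X = 0.190.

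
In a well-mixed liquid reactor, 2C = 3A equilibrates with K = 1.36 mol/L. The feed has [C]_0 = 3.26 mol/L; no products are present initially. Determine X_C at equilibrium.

X = 0.367

Let X = conversion of C; extent ξ = 3.26X/2 mol/L.
Concentrations: [C] = 3.26 − 3.26X; [A] = 4.89X.
K = [A]^3 / ([C]^2).
Equating to 1.36 mol/L: the physical root is X = 0.367.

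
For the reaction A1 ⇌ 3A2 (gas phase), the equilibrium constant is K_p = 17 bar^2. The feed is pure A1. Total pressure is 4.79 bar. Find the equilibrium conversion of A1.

X = 0.374

Take 1 mol A1 as basis and let X be its fractional conversion, so ξ = X.
Species balance: n_A1 = 1 − X; n_A2 = 3X.
Summing: n_T = 1 + 2X.
With p_i = (n_i/n_T)P, K_p = p_A2^3 / (p_A1).
This yields a degree-3 equation in X; solving on (0,1), X = 0.374.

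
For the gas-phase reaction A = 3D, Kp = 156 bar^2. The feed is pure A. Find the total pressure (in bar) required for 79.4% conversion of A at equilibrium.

Let X = conversion of A (basis 1 mol A); extent of reaction ξ = X.
At extent ξ: n_A = 1 − X; n_D = 3X.
Total moles n_T = 1 + 2X.
Kp = p_D^3 / (p_A) with p_i = (n_i/n_T)·P.
At X = 0.794: the mole-fraction product g(X) = Π y_i^ν_i = 9.796. Since Kp = g(X)·P^{2}, P = (Kp/g)^(1/2) = (156/9.796)^(1/2) = 3.99 bar.

P = 3.99 bar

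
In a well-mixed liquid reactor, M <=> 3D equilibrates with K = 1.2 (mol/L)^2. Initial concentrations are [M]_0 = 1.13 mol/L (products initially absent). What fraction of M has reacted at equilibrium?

X = 0.291

Let X = conversion of M; extent ξ = 1.13·X mol/L.
Concentrations: [M] = 1.13 − 1.13X; [D] = 3.39X.
K = [D]^3 / ([M]).
Solving K = 1.2 for X ∈ (0,1): X = 0.291.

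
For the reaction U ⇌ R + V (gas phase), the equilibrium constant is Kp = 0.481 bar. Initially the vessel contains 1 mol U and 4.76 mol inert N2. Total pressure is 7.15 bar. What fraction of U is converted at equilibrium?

Let X = conversion of U (basis 1 mol U); extent of reaction ξ = X.
At extent ξ: n_U = 1 − X; n_R = X; n_V = X; n_I = 4.76 (inert).
Summing: n_T = 5.76 + X.
y_i = n_i/n_T, p_i = y_i·P. Kp = p_R p_V / (p_U).
Setting this equal to 0.481 bar and taking the physical root (0 < X < 1) gives X = 0.471.

X = 0.471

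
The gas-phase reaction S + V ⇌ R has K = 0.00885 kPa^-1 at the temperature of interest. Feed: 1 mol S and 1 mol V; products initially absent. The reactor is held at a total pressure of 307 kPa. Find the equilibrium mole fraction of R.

y_R = 0.317

Basis: 1 mol S initially; let X = conversion of S. Extent ξ = X.
Moles: n_S = 1 − X; n_V = 1 − X; n_R = X.
n_T = Σnᵢ = 2 − X.
With p_i = (n_i/n_T)P, K = p_R / (p_S p_V).
Substituting and setting equal to 0.00885 kPa^-1 gives a polynomial in X; the root in (0,1) is X = 0.481.
Then n_R = 0.481, n_T = 1.52, so y_R = 0.317.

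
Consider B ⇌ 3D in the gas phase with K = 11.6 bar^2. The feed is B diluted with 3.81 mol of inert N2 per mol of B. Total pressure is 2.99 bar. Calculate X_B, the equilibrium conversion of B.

X = 0.767

Let X = conversion of B (basis 1 mol B); extent of reaction ξ = X.
Moles: n_B = 1 − X; n_D = 3X; n_I = 3.81 (inert).
Total moles n_T = 4.81 + 2X.
With p_i = (n_i/n_T)P, K = p_D^3 / (p_B).
Equating to 11.6 bar^2 and solving on 0 < X < 1: X = 0.767.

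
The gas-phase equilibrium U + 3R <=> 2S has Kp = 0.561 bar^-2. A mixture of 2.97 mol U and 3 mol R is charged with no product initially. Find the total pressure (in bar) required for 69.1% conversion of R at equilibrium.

Take 3 mol R as basis and let X be its fractional conversion, so ξ = X.
Mole table: n_U = 2.97 − X; n_R = 3 − 3X; n_S = 2X.
n_T = Σnᵢ = 5.97 − 2X.
Kp = p_S^2 / (p_U p_R^3) with p_i = (n_i/n_T)·P.
At X = 0.691: the mole-fraction product g(X) = Π y_i^ν_i = 22.15. Since Kp = g(X)·P^{-2}, P = (g/Kp)^(1/2) = (22.15/0.561)^(1/2) = 6.28 bar.

P = 6.28 bar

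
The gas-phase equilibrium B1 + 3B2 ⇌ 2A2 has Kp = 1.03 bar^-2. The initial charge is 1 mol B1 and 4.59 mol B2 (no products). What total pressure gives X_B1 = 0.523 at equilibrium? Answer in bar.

P = 1.29 bar

Let X = conversion of B1 (basis 1 mol B1); extent of reaction ξ = X.
Moles: n_B1 = 1 − X; n_B2 = 4.59 − 3X; n_A2 = 2X.
Summing: n_T = 5.59 − 2X.
Kp = p_A2^2 / (p_B1 p_B2^3) with p_i = (n_i/n_T)·P.
At X = 0.523: the mole-fraction product g(X) = Π y_i^ν_i = 1.718. Since Kp = g(X)·P^{-2}, P = (g/Kp)^(1/2) = (1.718/1.03)^(1/2) = 1.29 bar.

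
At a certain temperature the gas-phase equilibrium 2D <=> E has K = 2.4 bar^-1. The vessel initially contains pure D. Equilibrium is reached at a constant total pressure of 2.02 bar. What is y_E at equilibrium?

y_E = 0.637

Let X = conversion of D (basis 1 mol D); extent of reaction ξ = 0.5X.
Moles: n_D = 1 − X; n_E = 0.5X.
n_T = Σnᵢ = 1 − 0.5X.
y_i = n_i/n_T, p_i = y_i·P. K = p_E / (p_D^2).
Setting this equal to 2.4 bar^-1 and taking the physical root (0 < X < 1) gives X = 0.779.
Then n_E = 0.389, n_T = 0.611, so y_E = 0.637.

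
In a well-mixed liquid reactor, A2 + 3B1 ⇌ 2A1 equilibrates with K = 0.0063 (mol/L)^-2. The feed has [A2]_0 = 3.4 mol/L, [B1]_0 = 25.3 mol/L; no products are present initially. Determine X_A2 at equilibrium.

Let X = conversion of A2; extent ξ = 3.4·X mol/L.
Concentrations: [A2] = 3.4 − 3.4X; [B1] = 25.3 − 10.2X; [A1] = 6.8X.
K = [A1]^2 / ([A2] [B1]^3).
Equating to 0.0063 (mol/L)^-2: the physical root is X = 0.765.

X = 0.765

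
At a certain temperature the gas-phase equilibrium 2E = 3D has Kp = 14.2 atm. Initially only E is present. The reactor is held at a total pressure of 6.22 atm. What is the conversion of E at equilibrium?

Take 1 mol E as basis and let X be its fractional conversion, so ξ = 0.5X.
Mole table: n_E = 1 − X; n_D = 1.5X.
Total moles n_T = 1 + 0.5X.
Mole fractions y_i = n_i/n_T; Kp = p_D^3 / (p_E^2) with p_i = y_i·P.
This yields a degree-3 equation in X; solving on (0,1), X = 0.555.

X = 0.555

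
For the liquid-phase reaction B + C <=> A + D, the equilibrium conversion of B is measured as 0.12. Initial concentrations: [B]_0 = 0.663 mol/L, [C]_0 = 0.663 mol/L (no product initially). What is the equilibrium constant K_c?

K_c = 0.0186

Let X = conversion of B.
Concentrations: [B] = 0.663 − 0.663X; [C] = 0.663 − 0.663X; [A] = 0.663X; [D] = 0.663X.
At X = 0.12: [B] = 0.583, [C] = 0.583, [A] = 0.0796, [D] = 0.0796.
K_c = [A] [D] / ([B] [C]) = 0.0186.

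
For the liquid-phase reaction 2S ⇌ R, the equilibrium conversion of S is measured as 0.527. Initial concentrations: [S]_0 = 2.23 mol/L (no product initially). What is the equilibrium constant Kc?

Kc = 0.528 L/mol

Let X = conversion of S.
Concentrations: [S] = 2.23 − 2.23X; [R] = 1.11X.
At X = 0.527: [S] = 1.05, [R] = 0.588.
Kc = [R] / ([S]^2) = 0.528 L/mol.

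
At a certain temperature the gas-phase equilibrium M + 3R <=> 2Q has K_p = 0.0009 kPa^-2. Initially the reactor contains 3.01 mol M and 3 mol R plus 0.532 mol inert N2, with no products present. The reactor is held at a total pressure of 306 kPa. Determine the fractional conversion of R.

Take 3 mol R as basis and let X be its fractional conversion, so ξ = X.
Species balance: n_M = 3.01 − X; n_R = 3 − 3X; n_Q = 2X; n_I = 0.532 (inert).
Summing: n_T = 6.54 − 2X.
Mole fractions y_i = n_i/n_T; K_p = p_Q^2 / (p_M p_R^3) with p_i = y_i·P.
Equating to 0.0009 kPa^-2 and solving on 0 < X < 1: X = 0.773.

X = 0.773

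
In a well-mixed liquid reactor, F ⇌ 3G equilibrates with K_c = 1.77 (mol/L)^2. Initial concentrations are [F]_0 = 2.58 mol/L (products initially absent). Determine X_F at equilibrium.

Let X = conversion of F; extent ξ = 2.58·X mol/L.
Concentrations: [F] = 2.58 − 2.58X; [G] = 7.74X.
K_c = [G]^3 / ([F]).
Equating to 1.77 (mol/L)^2: the physical root is X = 0.199.

X = 0.199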